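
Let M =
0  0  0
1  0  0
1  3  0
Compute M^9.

[[0, 0, 0], [0, 0, 0], [0, 0, 0]]

M is strictly triangular, hence nilpotent: M^3 = 0, so M^9 = 0.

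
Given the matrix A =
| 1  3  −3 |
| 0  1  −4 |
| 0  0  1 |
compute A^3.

[[1, 9, −45], [0, 1, −12], [0, 0, 1]]

A = I + N where N = [[0, 3, −3], [0, 0, −4], [0, 0, 0]] is strictly upper-triangular, so N^3 = 0.
(I + N)^3 = I + 3·N + 3·N^2 = [[1, 9, −45], [0, 1, −12], [0, 0, 1]].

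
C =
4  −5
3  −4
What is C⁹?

C² = I (check: tr C = 0 and det C = −1), so C⁹ = C since 9 is odd.

[[4, −5], [3, −4]]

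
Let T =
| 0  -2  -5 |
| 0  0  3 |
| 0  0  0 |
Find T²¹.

T is strictly triangular, hence nilpotent: T³ = 0, so T²¹ = 0.

[[0, 0, 0], [0, 0, 0], [0, 0, 0]]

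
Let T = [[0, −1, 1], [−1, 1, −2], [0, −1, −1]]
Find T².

[[1, −2, 1], [−1, 4, −1], [1, 0, 3]]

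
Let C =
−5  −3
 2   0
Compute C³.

tr C = −5 and det C = 6, so the characteristic polynomial is λ² − (−5)λ + (6) with roots −2 and −3.
Eigenvectors give P = [[−1, 3], [1, −2]] with P⁻¹ = [[2, 3], [1, 1]], and C = P·diag(−2, −3)·P⁻¹.
Then C³ = P·diag(−8, −27)·P⁻¹ = [[8, −81], [−8, 54]] · [[2, 3], [1, 1]] = [[−65, −57], [38, 30]].

[[−65, −57], [38, 30]]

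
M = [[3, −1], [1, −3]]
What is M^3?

[[24, −8], [8, −24]]

M^2 = [[8, 0], [0, 8]]
M^3 = [[24, −8], [8, −24]]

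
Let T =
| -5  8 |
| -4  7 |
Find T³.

[[-29, 56], [-28, 55]]

tr T = 2 and det T = -3, so the characteristic polynomial is λ² − (2)λ + (-3) with roots 3 and -1.
Eigenvectors give P = [[1, 2], [1, 1]] with P⁻¹ = [[-1, 2], [1, -1]], and T = P·diag(3, -1)·P⁻¹.
Then T³ = P·diag(27, -1)·P⁻¹ = [[27, -2], [27, -1]] · [[-1, 2], [1, -1]] = [[-29, 56], [-28, 55]].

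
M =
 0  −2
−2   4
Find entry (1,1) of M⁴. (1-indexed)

M² = [[4, −8], [−8, 20]]
M³ = [[16, −40], [−40, 96]]
M⁴ = [[80, −192], [−192, 464]]

80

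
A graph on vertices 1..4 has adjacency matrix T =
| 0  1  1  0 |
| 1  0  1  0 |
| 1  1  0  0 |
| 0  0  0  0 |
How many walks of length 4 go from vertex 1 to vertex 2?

5

The number of length-4 walks from vertex 1 to vertex 2 is entry (1,2) of T⁴, where T is the adjacency matrix.
T² = [[2, 1, 1, 0], [1, 2, 1, 0], [1, 1, 2, 0], [0, 0, 0, 0]]
T³ = [[2, 3, 3, 0], [3, 2, 3, 0], [3, 3, 2, 0], [0, 0, 0, 0]]
T⁴ = [[6, 5, 5, 0], [5, 6, 5, 0], [5, 5, 6, 0], [0, 0, 0, 0]]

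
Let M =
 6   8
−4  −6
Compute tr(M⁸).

512

tr M = 0 and det M = −4, so the characteristic polynomial is λ² − (0)λ + (−4) with roots 2 and −2.
Eigenvectors give P = [[2, −1], [−1, 1]] with P⁻¹ = [[1, 1], [1, 2]], and M = P·diag(2, −2)·P⁻¹.
Then M⁸ = P·diag(256, 256)·P⁻¹ = [[512, −256], [−256, 256]] · [[1, 1], [1, 2]] = [[256, 0], [0, 256]].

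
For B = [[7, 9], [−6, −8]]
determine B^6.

tr B = −1 and det B = −2, so the characteristic polynomial is λ² − (−1)λ + (−2) with roots −2 and 1.
Eigenvectors give P = [[−1, 3], [1, −2]] with P⁻¹ = [[2, 3], [1, 1]], and B = P·diag(−2, 1)·P⁻¹.
Then B^6 = P·diag(64, 1)·P⁻¹ = [[−64, 3], [64, −2]] · [[2, 3], [1, 1]] = [[−125, −189], [126, 190]].

[[−125, −189], [126, 190]]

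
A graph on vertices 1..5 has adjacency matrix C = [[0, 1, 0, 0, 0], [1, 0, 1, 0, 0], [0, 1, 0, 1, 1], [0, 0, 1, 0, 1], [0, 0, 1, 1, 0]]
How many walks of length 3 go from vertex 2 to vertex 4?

The number of length-3 walks from vertex 2 to vertex 4 is entry (2,4) of C³, where C is the adjacency matrix.
C² = [[1, 0, 1, 0, 0], [0, 2, 0, 1, 1], [1, 0, 3, 1, 1], [0, 1, 1, 2, 1], [0, 1, 1, 1, 2]]
C³ = [[0, 2, 0, 1, 1], [2, 0, 4, 1, 1], [0, 4, 2, 4, 4], [1, 1, 4, 2, 3], [1, 1, 4, 3, 2]]

1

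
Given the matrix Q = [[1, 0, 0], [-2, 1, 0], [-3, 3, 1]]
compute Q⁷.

Q = I + N where N = [[0, 0, 0], [-2, 0, 0], [-3, 3, 0]] is strictly lower-triangular, so N³ = 0.
(I + N)⁷ = I + 7·N + 21·N² = [[1, 0, 0], [-14, 1, 0], [-147, 21, 1]].

[[1, 0, 0], [-14, 1, 0], [-147, 21, 1]]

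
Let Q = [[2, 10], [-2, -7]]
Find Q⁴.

tr Q = -5 and det Q = 6, so the characteristic polynomial is λ² − (-5)λ + (6) with roots -2 and -3.
Eigenvectors give P = [[5, -2], [-2, 1]] with P⁻¹ = [[1, 2], [2, 5]], and Q = P·diag(-2, -3)·P⁻¹.
Then Q⁴ = P·diag(16, 81)·P⁻¹ = [[80, -162], [-32, 81]] · [[1, 2], [2, 5]] = [[-244, -650], [130, 341]].

[[-244, -650], [130, 341]]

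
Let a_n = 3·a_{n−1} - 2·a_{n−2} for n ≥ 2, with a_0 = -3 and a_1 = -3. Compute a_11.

With companion matrix C = [[3, -2], [1, 0]], [a_n, a_{n−1}]ᵀ = C·[a_{n−1}, a_{n−2}]ᵀ, so [a_11, a_10]ᵀ = C¹⁰·[a_1, a_0]ᵀ.
C¹⁰ = [[2047, -2046], [1023, -1022]], giving [a_11, a_10]ᵀ = [[-3], [-3]].

-3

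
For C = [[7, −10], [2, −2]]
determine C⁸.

tr C = 5 and det C = 6, so the characteristic polynomial is λ² − (5)λ + (6) with roots 3 and 2.
Eigenvectors give P = [[−5, −2], [−2, −1]] with P⁻¹ = [[−1, 2], [2, −5]], and C = P·diag(3, 2)·P⁻¹.
Then C⁸ = P·diag(6561, 256)·P⁻¹ = [[−32805, −512], [−13122, −256]] · [[−1, 2], [2, −5]] = [[31781, −63050], [12610, −24964]].

[[31781, −63050], [12610, −24964]]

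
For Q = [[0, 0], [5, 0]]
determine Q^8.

Q is strictly triangular, hence nilpotent: Q^2 = 0, so Q^8 = 0.

[[0, 0], [0, 0]]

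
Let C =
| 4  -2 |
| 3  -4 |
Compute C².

[[10, 0], [0, 10]]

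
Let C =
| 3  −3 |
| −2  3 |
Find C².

[[15, −18], [−12, 15]]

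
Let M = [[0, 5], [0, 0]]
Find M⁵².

M is strictly triangular, hence nilpotent: M² = 0, so M⁵² = 0.

[[0, 0], [0, 0]]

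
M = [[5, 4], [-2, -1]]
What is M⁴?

[[161, 160], [-80, -79]]

tr M = 4 and det M = 3, so the characteristic polynomial is λ² − (4)λ + (3) with roots 3 and 1.
Eigenvectors give P = [[2, -1], [-1, 1]] with P⁻¹ = [[1, 1], [1, 2]], and M = P·diag(3, 1)·P⁻¹.
Then M⁴ = P·diag(81, 1)·P⁻¹ = [[162, -1], [-81, 1]] · [[1, 1], [1, 2]] = [[161, 160], [-80, -79]].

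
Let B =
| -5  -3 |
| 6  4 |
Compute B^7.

tr B = -1 and det B = -2, so the characteristic polynomial is λ² − (-1)λ + (-2) with roots -2 and 1.
Eigenvectors give P = [[-1, -1], [1, 2]] with P⁻¹ = [[-2, -1], [1, 1]], and B = P·diag(-2, 1)·P⁻¹.
Then B^7 = P·diag(-128, 1)·P⁻¹ = [[128, -1], [-128, 2]] · [[-2, -1], [1, 1]] = [[-257, -129], [258, 130]].

[[-257, -129], [258, 130]]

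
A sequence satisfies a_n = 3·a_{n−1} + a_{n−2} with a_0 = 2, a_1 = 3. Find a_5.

With companion matrix C = [[3, 1], [1, 0]], [a_n, a_{n−1}]ᵀ = C·[a_{n−1}, a_{n−2}]ᵀ, so [a_5, a_4]ᵀ = C⁴·[a_1, a_0]ᵀ.
C⁴ = [[109, 33], [33, 10]], giving [a_5, a_4]ᵀ = [[393], [119]].

393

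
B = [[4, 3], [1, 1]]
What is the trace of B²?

23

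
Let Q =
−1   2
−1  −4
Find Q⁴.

[[−49, −130], [65, 146]]

tr Q = −5 and det Q = 6, so the characteristic polynomial is λ² − (−5)λ + (6) with roots −2 and −3.
Eigenvectors give P = [[2, −1], [−1, 1]] with P⁻¹ = [[1, 1], [1, 2]], and Q = P·diag(−2, −3)·P⁻¹.
Then Q⁴ = P·diag(16, 81)·P⁻¹ = [[32, −81], [−16, 81]] · [[1, 1], [1, 2]] = [[−49, −130], [65, 146]].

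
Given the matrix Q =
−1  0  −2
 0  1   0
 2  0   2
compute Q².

[[−3, 0, −2], [0, 1, 0], [2, 0, 0]]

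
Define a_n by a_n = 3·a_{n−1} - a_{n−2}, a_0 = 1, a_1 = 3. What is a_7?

With companion matrix B = [[3, -1], [1, 0]], [a_n, a_{n−1}]ᵀ = B·[a_{n−1}, a_{n−2}]ᵀ, so [a_7, a_6]ᵀ = B⁶·[a_1, a_0]ᵀ.
B⁶ = [[377, -144], [144, -55]], giving [a_7, a_6]ᵀ = [[987], [377]].

987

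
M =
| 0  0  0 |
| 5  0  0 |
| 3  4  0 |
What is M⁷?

[[0, 0, 0], [0, 0, 0], [0, 0, 0]]

M is strictly triangular, hence nilpotent: M³ = 0, so M⁷ = 0.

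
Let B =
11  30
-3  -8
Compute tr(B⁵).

tr B = 3 and det B = 2, so the characteristic polynomial is λ² − (3)λ + (2) with roots 1 and 2.
Eigenvectors give P = [[-3, 10], [1, -3]] with P⁻¹ = [[3, 10], [1, 3]], and B = P·diag(1, 2)·P⁻¹.
Then B⁵ = P·diag(1, 32)·P⁻¹ = [[-3, 320], [1, -96]] · [[3, 10], [1, 3]] = [[311, 930], [-93, -278]].

33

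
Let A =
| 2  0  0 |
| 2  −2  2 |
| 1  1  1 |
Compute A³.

[[8, 0, 0], [14, −14, 10], [11, 5, 1]]

A² = [[4, 0, 0], [2, 6, −2], [5, −1, 3]]
A³ = [[8, 0, 0], [14, −14, 10], [11, 5, 1]]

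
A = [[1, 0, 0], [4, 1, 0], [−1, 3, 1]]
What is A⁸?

A = I + N where N = [[0, 0, 0], [4, 0, 0], [−1, 3, 0]] is strictly lower-triangular, so N³ = 0.
(I + N)⁸ = I + 8·N + 28·N² = [[1, 0, 0], [32, 1, 0], [328, 24, 1]].

[[1, 0, 0], [32, 1, 0], [328, 24, 1]]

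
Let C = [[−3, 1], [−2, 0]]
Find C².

[[7, −3], [6, −2]]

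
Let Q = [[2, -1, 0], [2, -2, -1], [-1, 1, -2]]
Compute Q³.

Q² = [[2, 0, 1], [1, 1, 4], [2, -3, 3]]
Q³ = [[3, -1, -2], [0, 1, -9], [-5, 7, -3]]

[[3, -1, -2], [0, 1, -9], [-5, 7, -3]]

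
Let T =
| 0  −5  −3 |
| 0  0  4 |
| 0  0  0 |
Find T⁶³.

[[0, 0, 0], [0, 0, 0], [0, 0, 0]]

T is strictly triangular, hence nilpotent: T³ = 0, so T⁶³ = 0.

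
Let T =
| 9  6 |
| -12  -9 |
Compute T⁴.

tr T = 0 and det T = -9, so the characteristic polynomial is λ² − (0)λ + (-9) with roots -3 and 3.
Eigenvectors give P = [[-1, -1], [2, 1]] with P⁻¹ = [[1, 1], [-2, -1]], and T = P·diag(-3, 3)·P⁻¹.
Then T⁴ = P·diag(81, 81)·P⁻¹ = [[-81, -81], [162, 81]] · [[1, 1], [-2, -1]] = [[81, 0], [0, 81]].

[[81, 0], [0, 81]]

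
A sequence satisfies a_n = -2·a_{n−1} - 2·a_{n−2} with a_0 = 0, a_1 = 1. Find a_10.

-32

With companion matrix C = [[-2, -2], [1, 0]], [a_n, a_{n−1}]ᵀ = C·[a_{n−1}, a_{n−2}]ᵀ, so [a_10, a_9]ᵀ = C⁹·[a_1, a_0]ᵀ.
C⁹ = [[-32, -32], [16, 0]], giving [a_10, a_9]ᵀ = [[-32], [16]].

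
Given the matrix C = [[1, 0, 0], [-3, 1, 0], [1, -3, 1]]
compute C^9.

[[1, 0, 0], [-27, 1, 0], [333, -27, 1]]

C = I + N where N = [[0, 0, 0], [-3, 0, 0], [1, -3, 0]] is strictly lower-triangular, so N^3 = 0.
(I + N)^9 = I + 9·N + 36·N^2 = [[1, 0, 0], [-27, 1, 0], [333, -27, 1]].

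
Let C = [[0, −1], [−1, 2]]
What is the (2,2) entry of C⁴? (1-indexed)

C² = [[1, −2], [−2, 5]]
C³ = [[2, −5], [−5, 12]]
C⁴ = [[5, −12], [−12, 29]]

29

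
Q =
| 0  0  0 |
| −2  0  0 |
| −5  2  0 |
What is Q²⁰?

[[0, 0, 0], [0, 0, 0], [0, 0, 0]]

Q is strictly triangular, hence nilpotent: Q³ = 0, so Q²⁰ = 0.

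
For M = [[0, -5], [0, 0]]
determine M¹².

M is strictly triangular, hence nilpotent: M² = 0, so M¹² = 0.

[[0, 0], [0, 0]]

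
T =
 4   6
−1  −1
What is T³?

tr T = 3 and det T = 2, so the characteristic polynomial is λ² − (3)λ + (2) with roots 2 and 1.
Eigenvectors give P = [[−3, −2], [1, 1]] with P⁻¹ = [[−1, −2], [1, 3]], and T = P·diag(2, 1)·P⁻¹.
Then T³ = P·diag(8, 1)·P⁻¹ = [[−24, −2], [8, 1]] · [[−1, −2], [1, 3]] = [[22, 42], [−7, −13]].

[[22, 42], [−7, −13]]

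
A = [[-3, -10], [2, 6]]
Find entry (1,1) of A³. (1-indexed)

-27

tr A = 3 and det A = 2, so the characteristic polynomial is λ² − (3)λ + (2) with roots 2 and 1.
Eigenvectors give P = [[-2, 5], [1, -2]] with P⁻¹ = [[2, 5], [1, 2]], and A = P·diag(2, 1)·P⁻¹.
Then A³ = P·diag(8, 1)·P⁻¹ = [[-16, 5], [8, -2]] · [[2, 5], [1, 2]] = [[-27, -70], [14, 36]].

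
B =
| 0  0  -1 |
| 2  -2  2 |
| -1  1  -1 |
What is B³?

B² = [[1, -1, 1], [-6, 6, -8], [3, -3, 4]]
B³ = [[-3, 3, -4], [20, -20, 26], [-10, 10, -13]]

[[-3, 3, -4], [20, -20, 26], [-10, 10, -13]]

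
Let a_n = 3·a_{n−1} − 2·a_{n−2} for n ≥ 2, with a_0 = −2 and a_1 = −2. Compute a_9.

−2

With companion matrix C = [[3, −2], [1, 0]], [a_n, a_{n−1}]ᵀ = C·[a_{n−1}, a_{n−2}]ᵀ, so [a_9, a_8]ᵀ = C⁸·[a_1, a_0]ᵀ.
C⁸ = [[511, −510], [255, −254]], giving [a_9, a_8]ᵀ = [[−2], [−2]].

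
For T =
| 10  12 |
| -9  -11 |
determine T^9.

tr T = -1 and det T = -2, so the characteristic polynomial is λ² − (-1)λ + (-2) with roots -2 and 1.
Eigenvectors give P = [[-1, 4], [1, -3]] with P⁻¹ = [[3, 4], [1, 1]], and T = P·diag(-2, 1)·P⁻¹.
Then T^9 = P·diag(-512, 1)·P⁻¹ = [[512, 4], [-512, -3]] · [[3, 4], [1, 1]] = [[1540, 2052], [-1539, -2051]].

[[1540, 2052], [-1539, -2051]]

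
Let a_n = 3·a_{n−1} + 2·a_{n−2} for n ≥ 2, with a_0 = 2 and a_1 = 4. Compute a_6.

2536

With companion matrix T = [[3, 2], [1, 0]], [a_n, a_{n−1}]ᵀ = T·[a_{n−1}, a_{n−2}]ᵀ, so [a_6, a_5]ᵀ = T⁵·[a_1, a_0]ᵀ.
T⁵ = [[495, 278], [139, 78]], giving [a_6, a_5]ᵀ = [[2536], [712]].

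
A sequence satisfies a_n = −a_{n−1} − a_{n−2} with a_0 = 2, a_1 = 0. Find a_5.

With companion matrix M = [[−1, −1], [1, 0]], [a_n, a_{n−1}]ᵀ = M·[a_{n−1}, a_{n−2}]ᵀ, so [a_5, a_4]ᵀ = M^4·[a_1, a_0]ᵀ.
M^4 = [[−1, −1], [1, 0]], giving [a_5, a_4]ᵀ = [[−2], [0]].

−2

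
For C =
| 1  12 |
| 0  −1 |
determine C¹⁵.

[[1, 12], [0, −1]]

C² = I (check: tr C = 0 and det C = −1), so C¹⁵ = C since 15 is odd.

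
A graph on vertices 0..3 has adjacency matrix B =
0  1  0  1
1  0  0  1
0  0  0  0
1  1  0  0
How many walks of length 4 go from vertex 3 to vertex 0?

5

The number of length-4 walks from vertex 3 to vertex 0 is entry (3,0) of B⁴, where B is the adjacency matrix.
B² = [[2, 1, 0, 1], [1, 2, 0, 1], [0, 0, 0, 0], [1, 1, 0, 2]]
B³ = [[2, 3, 0, 3], [3, 2, 0, 3], [0, 0, 0, 0], [3, 3, 0, 2]]
B⁴ = [[6, 5, 0, 5], [5, 6, 0, 5], [0, 0, 0, 0], [5, 5, 0, 6]]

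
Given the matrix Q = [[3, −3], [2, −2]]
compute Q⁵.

[[3, −3], [2, −2]]

Q² = Q (a projection; rank 1, trace 1), so Q⁵ = Q.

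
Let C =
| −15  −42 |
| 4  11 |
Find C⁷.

tr C = −4 and det C = 3, so the characteristic polynomial is λ² − (−4)λ + (3) with roots −3 and −1.
Eigenvectors give P = [[7, −3], [−2, 1]] with P⁻¹ = [[1, 3], [2, 7]], and C = P·diag(−3, −1)·P⁻¹.
Then C⁷ = P·diag(−2187, −1)·P⁻¹ = [[−15309, 3], [4374, −1]] · [[1, 3], [2, 7]] = [[−15303, −45906], [4372, 13115]].

[[−15303, −45906], [4372, 13115]]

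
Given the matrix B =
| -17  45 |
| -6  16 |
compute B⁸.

tr B = -1 and det B = -2, so the characteristic polynomial is λ² − (-1)λ + (-2) with roots 1 and -2.
Eigenvectors give P = [[-5, 3], [-2, 1]] with P⁻¹ = [[1, -3], [2, -5]], and B = P·diag(1, -2)·P⁻¹.
Then B⁸ = P·diag(1, 256)·P⁻¹ = [[-5, 768], [-2, 256]] · [[1, -3], [2, -5]] = [[1531, -3825], [510, -1274]].

[[1531, -3825], [510, -1274]]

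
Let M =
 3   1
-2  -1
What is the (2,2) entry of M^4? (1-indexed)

M^2 = [[7, 2], [-4, -1]]
M^3 = [[17, 5], [-10, -3]]
M^4 = [[41, 12], [-24, -7]]

-7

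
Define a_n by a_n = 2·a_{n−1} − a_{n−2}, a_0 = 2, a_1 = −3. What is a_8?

With companion matrix M = [[2, −1], [1, 0]], [a_n, a_{n−1}]ᵀ = M·[a_{n−1}, a_{n−2}]ᵀ, so [a_8, a_7]ᵀ = M⁷·[a_1, a_0]ᵀ.
M⁷ = [[8, −7], [7, −6]], giving [a_8, a_7]ᵀ = [[−38], [−33]].

−38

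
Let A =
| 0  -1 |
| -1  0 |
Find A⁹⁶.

[[1, 0], [0, 1]]

A² = I (check: tr A = 0 and det A = -1), so A⁹⁶ = I since 96 is even.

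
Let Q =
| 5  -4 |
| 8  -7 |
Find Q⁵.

[[245, -244], [488, -487]]

tr Q = -2 and det Q = -3, so the characteristic polynomial is λ² − (-2)λ + (-3) with roots -3 and 1.
Eigenvectors give P = [[-1, 1], [-2, 1]] with P⁻¹ = [[1, -1], [2, -1]], and Q = P·diag(-3, 1)·P⁻¹.
Then Q⁵ = P·diag(-243, 1)·P⁻¹ = [[243, 1], [486, 1]] · [[1, -1], [2, -1]] = [[245, -244], [488, -487]].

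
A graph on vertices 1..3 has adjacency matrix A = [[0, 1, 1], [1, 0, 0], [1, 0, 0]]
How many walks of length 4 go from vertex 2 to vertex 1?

0

The number of length-4 walks from vertex 2 to vertex 1 is entry (2,1) of A⁴, where A is the adjacency matrix.
A² = [[2, 0, 0], [0, 1, 1], [0, 1, 1]]
A³ = [[0, 2, 2], [2, 0, 0], [2, 0, 0]]
A⁴ = [[4, 0, 0], [0, 2, 2], [0, 2, 2]]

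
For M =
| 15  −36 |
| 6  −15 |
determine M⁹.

tr M = 0 and det M = −9, so the characteristic polynomial is λ² − (0)λ + (−9) with roots −3 and 3.
Eigenvectors give P = [[2, 3], [1, 1]] with P⁻¹ = [[−1, 3], [1, −2]], and M = P·diag(−3, 3)·P⁻¹.
Then M⁹ = P·diag(−19683, 19683)·P⁻¹ = [[−39366, 59049], [−19683, 19683]] · [[−1, 3], [1, −2]] = [[98415, −236196], [39366, −98415]].

[[98415, −236196], [39366, −98415]]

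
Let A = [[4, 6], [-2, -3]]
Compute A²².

[[4, 6], [-2, -3]]

A² = A (a projection; rank 1, trace 1), so A²² = A.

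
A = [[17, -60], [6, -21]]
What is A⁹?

[[177137, -590460], [59046, -196821]]

tr A = -4 and det A = 3, so the characteristic polynomial is λ² − (-4)λ + (3) with roots -1 and -3.
Eigenvectors give P = [[10, -3], [3, -1]] with P⁻¹ = [[1, -3], [3, -10]], and A = P·diag(-1, -3)·P⁻¹.
Then A⁹ = P·diag(-1, -19683)·P⁻¹ = [[-10, 59049], [-3, 19683]] · [[1, -3], [3, -10]] = [[177137, -590460], [59046, -196821]].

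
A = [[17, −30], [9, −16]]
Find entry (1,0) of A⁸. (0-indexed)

765

tr A = 1 and det A = −2, so the characteristic polynomial is λ² − (1)λ + (−2) with roots 2 and −1.
Eigenvectors give P = [[2, −5], [1, −3]] with P⁻¹ = [[3, −5], [1, −2]], and A = P·diag(2, −1)·P⁻¹.
Then A⁸ = P·diag(256, 1)·P⁻¹ = [[512, −5], [256, −3]] · [[3, −5], [1, −2]] = [[1531, −2550], [765, −1274]].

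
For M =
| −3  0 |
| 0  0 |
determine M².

[[9, 0], [0, 0]]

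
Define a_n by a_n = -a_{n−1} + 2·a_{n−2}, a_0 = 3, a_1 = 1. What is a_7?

With companion matrix B = [[-1, 2], [1, 0]], [a_n, a_{n−1}]ᵀ = B·[a_{n−1}, a_{n−2}]ᵀ, so [a_7, a_6]ᵀ = B⁶·[a_1, a_0]ᵀ.
B⁶ = [[43, -42], [-21, 22]], giving [a_7, a_6]ᵀ = [[-83], [45]].

-83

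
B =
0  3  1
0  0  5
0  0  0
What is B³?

B is strictly triangular, hence nilpotent: B³ = 0, so B³ = 0.

[[0, 0, 0], [0, 0, 0], [0, 0, 0]]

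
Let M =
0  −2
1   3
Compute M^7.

[[−126, −254], [127, 255]]

tr M = 3 and det M = 2, so the characteristic polynomial is λ² − (3)λ + (2) with roots 1 and 2.
Eigenvectors give P = [[−2, −1], [1, 1]] with P⁻¹ = [[−1, −1], [1, 2]], and M = P·diag(1, 2)·P⁻¹.
Then M^7 = P·diag(1, 128)·P⁻¹ = [[−2, −128], [1, 128]] · [[−1, −1], [1, 2]] = [[−126, −254], [127, 255]].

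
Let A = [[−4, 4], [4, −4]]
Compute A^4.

[[2048, −2048], [−2048, 2048]]

A^2 = [[32, −32], [−32, 32]]
A^3 = [[−256, 256], [256, −256]]
A^4 = [[2048, −2048], [−2048, 2048]]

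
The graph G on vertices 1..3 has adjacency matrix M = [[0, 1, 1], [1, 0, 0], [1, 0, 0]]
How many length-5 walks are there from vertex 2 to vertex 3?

The number of length-5 walks from vertex 2 to vertex 3 is entry (2,3) of M⁵, where M is the adjacency matrix.
M² = [[2, 0, 0], [0, 1, 1], [0, 1, 1]]
M³ = [[0, 2, 2], [2, 0, 0], [2, 0, 0]]
M⁴ = [[4, 0, 0], [0, 2, 2], [0, 2, 2]]
M⁵ = [[0, 4, 4], [4, 0, 0], [4, 0, 0]]

0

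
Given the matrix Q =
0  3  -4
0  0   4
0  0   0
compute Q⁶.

[[0, 0, 0], [0, 0, 0], [0, 0, 0]]

Q is strictly triangular, hence nilpotent: Q³ = 0, so Q⁶ = 0.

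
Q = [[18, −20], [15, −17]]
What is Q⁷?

[[9132, −9260], [6945, −7073]]

tr Q = 1 and det Q = −6, so the characteristic polynomial is λ² − (1)λ + (−6) with roots 3 and −2.
Eigenvectors give P = [[−4, 1], [−3, 1]] with P⁻¹ = [[−1, 1], [−3, 4]], and Q = P·diag(3, −2)·P⁻¹.
Then Q⁷ = P·diag(2187, −128)·P⁻¹ = [[−8748, −128], [−6561, −128]] · [[−1, 1], [−3, 4]] = [[9132, −9260], [6945, −7073]].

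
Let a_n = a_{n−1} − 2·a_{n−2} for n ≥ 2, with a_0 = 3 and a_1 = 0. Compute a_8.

With companion matrix B = [[1, −2], [1, 0]], [a_n, a_{n−1}]ᵀ = B·[a_{n−1}, a_{n−2}]ᵀ, so [a_8, a_7]ᵀ = B^7·[a_1, a_0]ᵀ.
B^7 = [[−3, −14], [7, −10]], giving [a_8, a_7]ᵀ = [[−42], [−30]].

−42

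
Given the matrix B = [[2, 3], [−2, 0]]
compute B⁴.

B² = [[−2, 6], [−4, −6]]
B³ = [[−16, −6], [4, −12]]
B⁴ = [[−20, −48], [32, 12]]

[[−20, −48], [32, 12]]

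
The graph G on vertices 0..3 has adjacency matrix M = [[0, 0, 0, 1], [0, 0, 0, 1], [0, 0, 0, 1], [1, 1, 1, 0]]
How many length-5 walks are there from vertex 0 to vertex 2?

0

The number of length-5 walks from vertex 0 to vertex 2 is entry (0,2) of M^5, where M is the adjacency matrix.
M^2 = [[1, 1, 1, 0], [1, 1, 1, 0], [1, 1, 1, 0], [0, 0, 0, 3]]
M^3 = [[0, 0, 0, 3], [0, 0, 0, 3], [0, 0, 0, 3], [3, 3, 3, 0]]
M^4 = [[3, 3, 3, 0], [3, 3, 3, 0], [3, 3, 3, 0], [0, 0, 0, 9]]
M^5 = [[0, 0, 0, 9], [0, 0, 0, 9], [0, 0, 0, 9], [9, 9, 9, 0]]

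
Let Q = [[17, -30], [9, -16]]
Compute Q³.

[[53, -90], [27, -46]]

tr Q = 1 and det Q = -2, so the characteristic polynomial is λ² − (1)λ + (-2) with roots -1 and 2.
Eigenvectors give P = [[5, -2], [3, -1]] with P⁻¹ = [[-1, 2], [-3, 5]], and Q = P·diag(-1, 2)·P⁻¹.
Then Q³ = P·diag(-1, 8)·P⁻¹ = [[-5, -16], [-3, -8]] · [[-1, 2], [-3, 5]] = [[53, -90], [27, -46]].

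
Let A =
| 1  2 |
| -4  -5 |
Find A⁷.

[[2185, 2186], [-4372, -4373]]

tr A = -4 and det A = 3, so the characteristic polynomial is λ² − (-4)λ + (3) with roots -3 and -1.
Eigenvectors give P = [[-1, -1], [2, 1]] with P⁻¹ = [[1, 1], [-2, -1]], and A = P·diag(-3, -1)·P⁻¹.
Then A⁷ = P·diag(-2187, -1)·P⁻¹ = [[2187, 1], [-4374, -1]] · [[1, 1], [-2, -1]] = [[2185, 2186], [-4372, -4373]].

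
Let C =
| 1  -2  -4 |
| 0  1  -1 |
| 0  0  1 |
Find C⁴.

[[1, -8, -4], [0, 1, -4], [0, 0, 1]]

C = I + N where N = [[0, -2, -4], [0, 0, -1], [0, 0, 0]] is strictly upper-triangular, so N³ = 0.
(I + N)⁴ = I + 4·N + 6·N² = [[1, -8, -4], [0, 1, -4], [0, 0, 1]].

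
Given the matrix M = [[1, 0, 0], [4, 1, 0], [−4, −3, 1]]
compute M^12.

[[1, 0, 0], [48, 1, 0], [−840, −36, 1]]

M = I + N where N = [[0, 0, 0], [4, 0, 0], [−4, −3, 0]] is strictly lower-triangular, so N^3 = 0.
(I + N)^12 = I + 12·N + 66·N^2 = [[1, 0, 0], [48, 1, 0], [−840, −36, 1]].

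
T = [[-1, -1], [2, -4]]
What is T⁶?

[[-601, 665], [-1330, 1394]]

tr T = -5 and det T = 6, so the characteristic polynomial is λ² − (-5)λ + (6) with roots -2 and -3.
Eigenvectors give P = [[1, -1], [1, -2]] with P⁻¹ = [[2, -1], [1, -1]], and T = P·diag(-2, -3)·P⁻¹.
Then T⁶ = P·diag(64, 729)·P⁻¹ = [[64, -729], [64, -1458]] · [[2, -1], [1, -1]] = [[-601, 665], [-1330, 1394]].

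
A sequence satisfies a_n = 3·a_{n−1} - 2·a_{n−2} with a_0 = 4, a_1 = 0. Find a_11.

-8184

With companion matrix B = [[3, -2], [1, 0]], [a_n, a_{n−1}]ᵀ = B·[a_{n−1}, a_{n−2}]ᵀ, so [a_11, a_10]ᵀ = B¹⁰·[a_1, a_0]ᵀ.
B¹⁰ = [[2047, -2046], [1023, -1022]], giving [a_11, a_10]ᵀ = [[-8184], [-4088]].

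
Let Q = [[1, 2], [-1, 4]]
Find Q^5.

[[-179, 422], [-211, 454]]

tr Q = 5 and det Q = 6, so the characteristic polynomial is λ² − (5)λ + (6) with roots 2 and 3.
Eigenvectors give P = [[2, -1], [1, -1]] with P⁻¹ = [[1, -1], [1, -2]], and Q = P·diag(2, 3)·P⁻¹.
Then Q^5 = P·diag(32, 243)·P⁻¹ = [[64, -243], [32, -243]] · [[1, -1], [1, -2]] = [[-179, 422], [-211, 454]].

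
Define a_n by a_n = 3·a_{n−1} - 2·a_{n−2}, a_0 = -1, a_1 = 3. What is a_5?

123

With companion matrix B = [[3, -2], [1, 0]], [a_n, a_{n−1}]ᵀ = B·[a_{n−1}, a_{n−2}]ᵀ, so [a_5, a_4]ᵀ = B⁴·[a_1, a_0]ᵀ.
B⁴ = [[31, -30], [15, -14]], giving [a_5, a_4]ᵀ = [[123], [59]].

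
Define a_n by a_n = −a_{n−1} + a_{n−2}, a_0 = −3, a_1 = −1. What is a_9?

29

With companion matrix T = [[−1, 1], [1, 0]], [a_n, a_{n−1}]ᵀ = T·[a_{n−1}, a_{n−2}]ᵀ, so [a_9, a_8]ᵀ = T^8·[a_1, a_0]ᵀ.
T^8 = [[34, −21], [−21, 13]], giving [a_9, a_8]ᵀ = [[29], [−18]].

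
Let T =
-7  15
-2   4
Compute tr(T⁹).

tr T = -3 and det T = 2, so the characteristic polynomial is λ² − (-3)λ + (2) with roots -1 and -2.
Eigenvectors give P = [[-5, 3], [-2, 1]] with P⁻¹ = [[1, -3], [2, -5]], and T = P·diag(-1, -2)·P⁻¹.
Then T⁹ = P·diag(-1, -512)·P⁻¹ = [[5, -1536], [2, -512]] · [[1, -3], [2, -5]] = [[-3067, 7665], [-1022, 2554]].

-513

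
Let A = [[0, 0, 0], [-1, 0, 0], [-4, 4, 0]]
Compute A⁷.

[[0, 0, 0], [0, 0, 0], [0, 0, 0]]

A is strictly triangular, hence nilpotent: A³ = 0, so A⁷ = 0.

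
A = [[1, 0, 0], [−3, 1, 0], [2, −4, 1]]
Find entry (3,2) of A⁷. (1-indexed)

A = I + N where N = [[0, 0, 0], [−3, 0, 0], [2, −4, 0]] is strictly lower-triangular, so N³ = 0.
(I + N)⁷ = I + 7·N + 21·N² = [[1, 0, 0], [−21, 1, 0], [266, −28, 1]].

−28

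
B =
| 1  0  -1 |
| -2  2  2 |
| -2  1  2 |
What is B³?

[[11, -5, -11], [-42, 22, 42], [-32, 16, 32]]

B² = [[3, -1, -3], [-10, 6, 10], [-8, 4, 8]]
B³ = [[11, -5, -11], [-42, 22, 42], [-32, 16, 32]]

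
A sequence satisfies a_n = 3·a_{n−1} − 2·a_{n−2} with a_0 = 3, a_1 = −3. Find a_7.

With companion matrix Q = [[3, −2], [1, 0]], [a_n, a_{n−1}]ᵀ = Q·[a_{n−1}, a_{n−2}]ᵀ, so [a_7, a_6]ᵀ = Q^6·[a_1, a_0]ᵀ.
Q^6 = [[127, −126], [63, −62]], giving [a_7, a_6]ᵀ = [[−759], [−375]].

−759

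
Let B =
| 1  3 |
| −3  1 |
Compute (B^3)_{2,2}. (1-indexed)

B^2 = [[−8, 6], [−6, −8]]
B^3 = [[−26, −18], [18, −26]]

−26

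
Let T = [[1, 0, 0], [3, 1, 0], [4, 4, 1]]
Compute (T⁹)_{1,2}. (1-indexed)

0

T = I + N where N = [[0, 0, 0], [3, 0, 0], [4, 4, 0]] is strictly lower-triangular, so N³ = 0.
(I + N)⁹ = I + 9·N + 36·N² = [[1, 0, 0], [27, 1, 0], [468, 36, 1]].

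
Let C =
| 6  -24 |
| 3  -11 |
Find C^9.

tr C = -5 and det C = 6, so the characteristic polynomial is λ² − (-5)λ + (6) with roots -3 and -2.
Eigenvectors give P = [[-8, 3], [-3, 1]] with P⁻¹ = [[1, -3], [3, -8]], and C = P·diag(-3, -2)·P⁻¹.
Then C^9 = P·diag(-19683, -512)·P⁻¹ = [[157464, -1536], [59049, -512]] · [[1, -3], [3, -8]] = [[152856, -460104], [57513, -173051]].

[[152856, -460104], [57513, -173051]]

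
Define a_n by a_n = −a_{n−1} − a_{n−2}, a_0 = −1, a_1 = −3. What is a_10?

−3

With companion matrix A = [[−1, −1], [1, 0]], [a_n, a_{n−1}]ᵀ = A·[a_{n−1}, a_{n−2}]ᵀ, so [a_10, a_9]ᵀ = A⁹·[a_1, a_0]ᵀ.
A⁹ = [[1, 0], [0, 1]], giving [a_10, a_9]ᵀ = [[−3], [−1]].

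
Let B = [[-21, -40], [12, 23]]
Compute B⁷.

tr B = 2 and det B = -3, so the characteristic polynomial is λ² − (2)λ + (-3) with roots -1 and 3.
Eigenvectors give P = [[-2, 5], [1, -3]] with P⁻¹ = [[-3, -5], [-1, -2]], and B = P·diag(-1, 3)·P⁻¹.
Then B⁷ = P·diag(-1, 2187)·P⁻¹ = [[2, 10935], [-1, -6561]] · [[-3, -5], [-1, -2]] = [[-10941, -21880], [6564, 13127]].

[[-10941, -21880], [6564, 13127]]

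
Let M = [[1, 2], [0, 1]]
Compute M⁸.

[[1, 16], [0, 1]]

M = I + N where N = [[0, 2], [0, 0]] is strictly upper-triangular, so N² = 0.
(I + N)⁸ = I + 8·N = [[1, 16], [0, 1]].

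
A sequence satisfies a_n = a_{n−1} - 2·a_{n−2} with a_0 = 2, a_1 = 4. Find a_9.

With companion matrix T = [[1, -2], [1, 0]], [a_n, a_{n−1}]ᵀ = T·[a_{n−1}, a_{n−2}]ᵀ, so [a_9, a_8]ᵀ = T^8·[a_1, a_0]ᵀ.
T^8 = [[-17, 6], [-3, -14]], giving [a_9, a_8]ᵀ = [[-56], [-40]].

-56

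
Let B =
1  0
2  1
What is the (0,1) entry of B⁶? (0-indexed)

0

B = I + N where N = [[0, 0], [2, 0]] is strictly lower-triangular, so N² = 0.
(I + N)⁶ = I + 6·N = [[1, 0], [12, 1]].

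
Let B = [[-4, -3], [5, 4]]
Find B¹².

[[1, 0], [0, 1]]

B² = I (check: tr B = 0 and det B = -1), so B¹² = I since 12 is even.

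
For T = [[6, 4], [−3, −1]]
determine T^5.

[[876, 844], [−633, −601]]

tr T = 5 and det T = 6, so the characteristic polynomial is λ² − (5)λ + (6) with roots 3 and 2.
Eigenvectors give P = [[4, −1], [−3, 1]] with P⁻¹ = [[1, 1], [3, 4]], and T = P·diag(3, 2)·P⁻¹.
Then T^5 = P·diag(243, 32)·P⁻¹ = [[972, −32], [−729, 32]] · [[1, 1], [3, 4]] = [[876, 844], [−633, −601]].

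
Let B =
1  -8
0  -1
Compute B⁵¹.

[[1, -8], [0, -1]]

B² = I (check: tr B = 0 and det B = -1), so B⁵¹ = B since 51 is odd.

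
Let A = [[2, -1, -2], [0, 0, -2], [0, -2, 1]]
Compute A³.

[[8, 4, -16], [0, 4, -10], [0, -10, 9]]

A² = [[4, 2, -4], [0, 4, -2], [0, -2, 5]]
A³ = [[8, 4, -16], [0, 4, -10], [0, -10, 9]]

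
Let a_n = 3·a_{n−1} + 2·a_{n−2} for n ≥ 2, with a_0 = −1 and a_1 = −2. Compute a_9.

With companion matrix M = [[3, 2], [1, 0]], [a_n, a_{n−1}]ᵀ = M·[a_{n−1}, a_{n−2}]ᵀ, so [a_9, a_8]ᵀ = M⁸·[a_1, a_0]ᵀ.
M⁸ = [[22363, 12558], [6279, 3526]], giving [a_9, a_8]ᵀ = [[−57284], [−16084]].

−57284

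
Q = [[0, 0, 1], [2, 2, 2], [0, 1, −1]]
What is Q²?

[[0, 1, −1], [4, 6, 4], [2, 1, 3]]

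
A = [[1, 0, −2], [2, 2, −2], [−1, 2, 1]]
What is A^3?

[[−1, −16, −2], [18, −20, −26], [15, 10, −17]]

A^2 = [[3, −4, −4], [8, 0, −10], [2, 6, −1]]
A^3 = [[−1, −16, −2], [18, −20, −26], [15, 10, −17]]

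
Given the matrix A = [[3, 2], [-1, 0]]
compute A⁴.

tr A = 3 and det A = 2, so the characteristic polynomial is λ² − (3)λ + (2) with roots 2 and 1.
Eigenvectors give P = [[-2, -1], [1, 1]] with P⁻¹ = [[-1, -1], [1, 2]], and A = P·diag(2, 1)·P⁻¹.
Then A⁴ = P·diag(16, 1)·P⁻¹ = [[-32, -1], [16, 1]] · [[-1, -1], [1, 2]] = [[31, 30], [-15, -14]].

[[31, 30], [-15, -14]]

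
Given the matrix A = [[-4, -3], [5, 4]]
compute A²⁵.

[[-4, -3], [5, 4]]

A² = I (check: tr A = 0 and det A = -1), so A²⁵ = A since 25 is odd.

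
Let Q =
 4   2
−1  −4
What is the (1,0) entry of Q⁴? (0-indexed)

0

Q² = [[14, 0], [0, 14]]
Q³ = [[56, 28], [−14, −56]]
Q⁴ = [[196, 0], [0, 196]]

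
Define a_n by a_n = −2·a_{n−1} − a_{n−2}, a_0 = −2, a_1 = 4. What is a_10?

With companion matrix B = [[−2, −1], [1, 0]], [a_n, a_{n−1}]ᵀ = B·[a_{n−1}, a_{n−2}]ᵀ, so [a_10, a_9]ᵀ = B^9·[a_1, a_0]ᵀ.
B^9 = [[−10, −9], [9, 8]], giving [a_10, a_9]ᵀ = [[−22], [20]].

−22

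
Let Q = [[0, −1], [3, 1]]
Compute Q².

[[−3, −1], [3, −2]]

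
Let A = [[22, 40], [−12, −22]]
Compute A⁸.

[[256, 0], [0, 256]]

tr A = 0 and det A = −4, so the characteristic polynomial is λ² − (0)λ + (−4) with roots −2 and 2.
Eigenvectors give P = [[−5, −2], [3, 1]] with P⁻¹ = [[1, 2], [−3, −5]], and A = P·diag(−2, 2)·P⁻¹.
Then A⁸ = P·diag(256, 256)·P⁻¹ = [[−1280, −512], [768, 256]] · [[1, 2], [−3, −5]] = [[256, 0], [0, 256]].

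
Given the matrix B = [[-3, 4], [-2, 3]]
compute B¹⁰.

B² = I (check: tr B = 0 and det B = -1), so B¹⁰ = I since 10 is even.

[[1, 0], [0, 1]]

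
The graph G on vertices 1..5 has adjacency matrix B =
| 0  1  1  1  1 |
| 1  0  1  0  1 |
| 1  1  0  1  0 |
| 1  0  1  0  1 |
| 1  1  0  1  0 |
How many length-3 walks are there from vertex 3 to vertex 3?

The number of length-3 walks from vertex 3 to vertex 3 is entry (3,3) of B³, where B is the adjacency matrix.
B² = [[4, 2, 2, 2, 2], [2, 3, 1, 3, 1], [2, 1, 3, 1, 3], [2, 3, 1, 3, 1], [2, 1, 3, 1, 3]]
B³ = [[8, 8, 8, 8, 8], [8, 4, 8, 4, 8], [8, 8, 4, 8, 4], [8, 4, 8, 4, 8], [8, 8, 4, 8, 4]]

4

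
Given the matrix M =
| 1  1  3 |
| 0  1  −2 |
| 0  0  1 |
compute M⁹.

[[1, 9, −45], [0, 1, −18], [0, 0, 1]]

M = I + N where N = [[0, 1, 3], [0, 0, −2], [0, 0, 0]] is strictly upper-triangular, so N³ = 0.
(I + N)⁹ = I + 9·N + 36·N² = [[1, 9, −45], [0, 1, −18], [0, 0, 1]].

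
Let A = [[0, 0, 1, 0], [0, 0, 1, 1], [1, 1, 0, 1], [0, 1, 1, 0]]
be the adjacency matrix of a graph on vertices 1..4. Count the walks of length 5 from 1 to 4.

6

The number of length-5 walks from vertex 1 to vertex 4 is entry (1,4) of A^5, where A is the adjacency matrix.
A^2 = [[1, 1, 0, 1], [1, 2, 1, 1], [0, 1, 3, 1], [1, 1, 1, 2]]
A^3 = [[0, 1, 3, 1], [1, 2, 4, 3], [3, 4, 2, 4], [1, 3, 4, 2]]
A^4 = [[3, 4, 2, 4], [4, 7, 6, 6], [2, 6, 11, 6], [4, 6, 6, 7]]
A^5 = [[2, 6, 11, 6], [6, 12, 17, 13], [11, 17, 14, 17], [6, 13, 17, 12]]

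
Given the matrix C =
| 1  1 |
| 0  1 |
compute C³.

C = I + N where N = [[0, 1], [0, 0]] is strictly upper-triangular, so N² = 0.
(I + N)³ = I + 3·N = [[1, 3], [0, 1]].

[[1, 3], [0, 1]]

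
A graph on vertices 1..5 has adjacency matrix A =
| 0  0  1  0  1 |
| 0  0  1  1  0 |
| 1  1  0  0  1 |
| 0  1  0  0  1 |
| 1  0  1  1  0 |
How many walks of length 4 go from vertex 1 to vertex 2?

6

The number of length-4 walks from vertex 1 to vertex 2 is entry (1,2) of A^4, where A is the adjacency matrix.
A^2 = [[2, 1, 1, 1, 1], [1, 2, 0, 0, 2], [1, 0, 3, 2, 1], [1, 0, 2, 2, 0], [1, 2, 1, 0, 3]]
A^3 = [[2, 2, 4, 2, 4], [2, 0, 5, 4, 1], [4, 5, 2, 1, 6], [2, 4, 1, 0, 5], [4, 1, 6, 5, 2]]
A^4 = [[8, 6, 8, 6, 8], [6, 9, 3, 1, 11], [8, 3, 15, 11, 7], [6, 1, 11, 9, 3], [8, 11, 7, 3, 15]]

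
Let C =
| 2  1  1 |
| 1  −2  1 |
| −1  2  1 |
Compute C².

[[4, 2, 4], [−1, 7, 0], [−1, −3, 2]]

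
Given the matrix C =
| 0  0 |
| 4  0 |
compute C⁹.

[[0, 0], [0, 0]]

C is strictly triangular, hence nilpotent: C² = 0, so C⁹ = 0.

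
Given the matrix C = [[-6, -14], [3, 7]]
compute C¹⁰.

[[-6, -14], [3, 7]]

C² = C (a projection; rank 1, trace 1), so C¹⁰ = C.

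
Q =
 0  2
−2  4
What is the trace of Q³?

16

Q² = [[−4, 8], [−8, 12]]
Q³ = [[−16, 24], [−24, 32]]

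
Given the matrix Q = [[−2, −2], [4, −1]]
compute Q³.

[[32, 2], [−4, 31]]

Q² = [[−4, 6], [−12, −7]]
Q³ = [[32, 2], [−4, 31]]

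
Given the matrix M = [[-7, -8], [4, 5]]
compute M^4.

[[161, 160], [-80, -79]]

tr M = -2 and det M = -3, so the characteristic polynomial is λ² − (-2)λ + (-3) with roots 1 and -3.
Eigenvectors give P = [[-1, -2], [1, 1]] with P⁻¹ = [[1, 2], [-1, -1]], and M = P·diag(1, -3)·P⁻¹.
Then M^4 = P·diag(1, 81)·P⁻¹ = [[-1, -162], [1, 81]] · [[1, 2], [-1, -1]] = [[161, 160], [-80, -79]].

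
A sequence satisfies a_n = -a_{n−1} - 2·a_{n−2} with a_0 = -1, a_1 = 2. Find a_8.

With companion matrix B = [[-1, -2], [1, 0]], [a_n, a_{n−1}]ᵀ = B·[a_{n−1}, a_{n−2}]ᵀ, so [a_8, a_7]ᵀ = B^7·[a_1, a_0]ᵀ.
B^7 = [[3, -14], [7, 10]], giving [a_8, a_7]ᵀ = [[20], [4]].

20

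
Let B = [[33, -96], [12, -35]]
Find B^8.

tr B = -2 and det B = -3, so the characteristic polynomial is λ² − (-2)λ + (-3) with roots -3 and 1.
Eigenvectors give P = [[8, -3], [3, -1]] with P⁻¹ = [[-1, 3], [-3, 8]], and B = P·diag(-3, 1)·P⁻¹.
Then B^8 = P·diag(6561, 1)·P⁻¹ = [[52488, -3], [19683, -1]] · [[-1, 3], [-3, 8]] = [[-52479, 157440], [-19680, 59041]].

[[-52479, 157440], [-19680, 59041]]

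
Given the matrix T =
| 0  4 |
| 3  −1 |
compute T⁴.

T² = [[12, −4], [−3, 13]]
T³ = [[−12, 52], [39, −25]]
T⁴ = [[156, −100], [−75, 181]]

[[156, −100], [−75, 181]]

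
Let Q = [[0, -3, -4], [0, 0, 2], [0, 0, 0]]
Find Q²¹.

[[0, 0, 0], [0, 0, 0], [0, 0, 0]]

Q is strictly triangular, hence nilpotent: Q³ = 0, so Q²¹ = 0.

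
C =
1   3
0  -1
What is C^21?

[[1, 3], [0, -1]]

C² = I (check: tr C = 0 and det C = -1), so C^21 = C since 21 is odd.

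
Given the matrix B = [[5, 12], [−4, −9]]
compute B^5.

[[725, 1452], [−484, −969]]

tr B = −4 and det B = 3, so the characteristic polynomial is λ² − (−4)λ + (3) with roots −1 and −3.
Eigenvectors give P = [[−2, −3], [1, 2]] with P⁻¹ = [[−2, −3], [1, 2]], and B = P·diag(−1, −3)·P⁻¹.
Then B^5 = P·diag(−1, −243)·P⁻¹ = [[2, 729], [−1, −486]] · [[−2, −3], [1, 2]] = [[725, 1452], [−484, −969]].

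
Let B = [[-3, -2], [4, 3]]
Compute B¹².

B² = I (check: tr B = 0 and det B = -1), so B¹² = I since 12 is even.

[[1, 0], [0, 1]]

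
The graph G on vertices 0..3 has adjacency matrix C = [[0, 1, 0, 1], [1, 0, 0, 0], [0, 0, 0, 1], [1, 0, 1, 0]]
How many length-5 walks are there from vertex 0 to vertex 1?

The number of length-5 walks from vertex 0 to vertex 1 is entry (0,1) of C^5, where C is the adjacency matrix.
C^2 = [[2, 0, 1, 0], [0, 1, 0, 1], [1, 0, 1, 0], [0, 1, 0, 2]]
C^3 = [[0, 2, 0, 3], [2, 0, 1, 0], [0, 1, 0, 2], [3, 0, 2, 0]]
C^4 = [[5, 0, 3, 0], [0, 2, 0, 3], [3, 0, 2, 0], [0, 3, 0, 5]]
C^5 = [[0, 5, 0, 8], [5, 0, 3, 0], [0, 3, 0, 5], [8, 0, 5, 0]]

5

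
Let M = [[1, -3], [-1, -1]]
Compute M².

[[4, 0], [0, 4]]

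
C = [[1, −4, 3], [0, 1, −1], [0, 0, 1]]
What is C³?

C = I + N where N = [[0, −4, 3], [0, 0, −1], [0, 0, 0]] is strictly upper-triangular, so N³ = 0.
(I + N)³ = I + 3·N + 3·N² = [[1, −12, 21], [0, 1, −3], [0, 0, 1]].

[[1, −12, 21], [0, 1, −3], [0, 0, 1]]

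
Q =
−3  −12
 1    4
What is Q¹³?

[[−3, −12], [1, 4]]

Q² = Q (a projection; rank 1, trace 1), so Q¹³ = Q.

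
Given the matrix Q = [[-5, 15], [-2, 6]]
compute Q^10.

Q² = Q (a projection; rank 1, trace 1), so Q^10 = Q.

[[-5, 15], [-2, 6]]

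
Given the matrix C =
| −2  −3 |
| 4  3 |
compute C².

[[−8, −3], [4, −3]]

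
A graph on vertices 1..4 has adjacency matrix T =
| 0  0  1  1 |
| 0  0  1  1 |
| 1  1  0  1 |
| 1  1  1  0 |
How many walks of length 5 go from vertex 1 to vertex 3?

The number of length-5 walks from vertex 1 to vertex 3 is entry (1,3) of T^5, where T is the adjacency matrix.
T^2 = [[2, 2, 1, 1], [2, 2, 1, 1], [1, 1, 3, 2], [1, 1, 2, 3]]
T^3 = [[2, 2, 5, 5], [2, 2, 5, 5], [5, 5, 4, 5], [5, 5, 5, 4]]
T^4 = [[10, 10, 9, 9], [10, 10, 9, 9], [9, 9, 15, 14], [9, 9, 14, 15]]
T^5 = [[18, 18, 29, 29], [18, 18, 29, 29], [29, 29, 32, 33], [29, 29, 33, 32]]

29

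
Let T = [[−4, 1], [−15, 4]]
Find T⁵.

T² = I (check: tr T = 0 and det T = −1), so T⁵ = T since 5 is odd.

[[−4, 1], [−15, 4]]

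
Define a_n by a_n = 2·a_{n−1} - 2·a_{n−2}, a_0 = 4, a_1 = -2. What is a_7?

With companion matrix Q = [[2, -2], [1, 0]], [a_n, a_{n−1}]ᵀ = Q·[a_{n−1}, a_{n−2}]ᵀ, so [a_7, a_6]ᵀ = Q⁶·[a_1, a_0]ᵀ.
Q⁶ = [[-8, 16], [-8, 8]], giving [a_7, a_6]ᵀ = [[80], [48]].

80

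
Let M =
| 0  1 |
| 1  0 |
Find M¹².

[[1, 0], [0, 1]]

M² = I (check: tr M = 0 and det M = −1), so M¹² = I since 12 is even.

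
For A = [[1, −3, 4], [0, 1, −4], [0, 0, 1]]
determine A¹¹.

A = I + N where N = [[0, −3, 4], [0, 0, −4], [0, 0, 0]] is strictly upper-triangular, so N³ = 0.
(I + N)¹¹ = I + 11·N + 55·N² = [[1, −33, 704], [0, 1, −44], [0, 0, 1]].

[[1, −33, 704], [0, 1, −44], [0, 0, 1]]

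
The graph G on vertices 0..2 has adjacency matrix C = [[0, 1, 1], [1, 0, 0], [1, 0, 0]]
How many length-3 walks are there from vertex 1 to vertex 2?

0

The number of length-3 walks from vertex 1 to vertex 2 is entry (1,2) of C³, where C is the adjacency matrix.
C² = [[2, 0, 0], [0, 1, 1], [0, 1, 1]]
C³ = [[0, 2, 2], [2, 0, 0], [2, 0, 0]]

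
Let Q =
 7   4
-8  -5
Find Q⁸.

[[13121, 6560], [-13120, -6559]]

tr Q = 2 and det Q = -3, so the characteristic polynomial is λ² − (2)λ + (-3) with roots -1 and 3.
Eigenvectors give P = [[-1, -1], [2, 1]] with P⁻¹ = [[1, 1], [-2, -1]], and Q = P·diag(-1, 3)·P⁻¹.
Then Q⁸ = P·diag(1, 6561)·P⁻¹ = [[-1, -6561], [2, 6561]] · [[1, 1], [-2, -1]] = [[13121, 6560], [-13120, -6559]].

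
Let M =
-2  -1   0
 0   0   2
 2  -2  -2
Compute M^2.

[[4, 2, -2], [4, -4, -4], [-8, 2, 0]]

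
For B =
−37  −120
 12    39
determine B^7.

[[−19693, −65640], [6564, 21879]]

tr B = 2 and det B = −3, so the characteristic polynomial is λ² − (2)λ + (−3) with roots 3 and −1.
Eigenvectors give P = [[3, −10], [−1, 3]] with P⁻¹ = [[−3, −10], [−1, −3]], and B = P·diag(3, −1)·P⁻¹.
Then B^7 = P·diag(2187, −1)·P⁻¹ = [[6561, 10], [−2187, −3]] · [[−3, −10], [−1, −3]] = [[−19693, −65640], [6564, 21879]].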